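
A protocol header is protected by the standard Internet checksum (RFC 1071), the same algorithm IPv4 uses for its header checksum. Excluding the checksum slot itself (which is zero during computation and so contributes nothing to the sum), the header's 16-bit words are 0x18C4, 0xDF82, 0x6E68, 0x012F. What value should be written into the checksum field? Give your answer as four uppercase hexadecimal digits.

9821

One's-complement addition (fold any carry out of bit 15 back into bit 0):
  0x18C4 + 0xDF82 = 0x0F846
  0xF846 + 0x6E68 = 0x166AE → wrap carry → 0x66AF
  0x66AF + 0x012F = 0x067DE
One's-complement sum = 0x67DE.
Checksum = ~0x67DE & 0xFFFF = 0x9821.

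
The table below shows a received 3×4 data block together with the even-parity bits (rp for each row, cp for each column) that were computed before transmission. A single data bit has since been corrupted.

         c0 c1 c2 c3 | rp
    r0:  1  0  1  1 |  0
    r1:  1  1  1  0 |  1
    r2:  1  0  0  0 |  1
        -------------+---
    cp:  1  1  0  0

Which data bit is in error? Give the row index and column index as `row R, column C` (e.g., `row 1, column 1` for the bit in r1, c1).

Recompute each row's even parity and compare to rp:
  r0: data parity 1, sent rp 0 → mismatch
  r1: data parity 1, sent rp 1 → ok
  r2: data parity 1, sent rp 1 → ok
Recompute each column's even parity and compare to cp:
  c0: data parity 1, sent cp 1 → ok
  c1: data parity 1, sent cp 1 → ok
  c2: data parity 0, sent cp 0 → ok
  c3: data parity 1, sent cp 0 → mismatch
Exactly one row (r0) and one column (c3) fail → the flipped bit is at their intersection.

row 0, column 3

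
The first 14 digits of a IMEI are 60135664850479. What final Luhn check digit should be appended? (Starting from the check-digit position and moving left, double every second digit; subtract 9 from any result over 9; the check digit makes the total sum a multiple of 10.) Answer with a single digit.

2

Partial digits right→left: 9 7 4 0 5 8 4 6 6 5 3 1 0 6
Double every second digit counting from the check-digit position (so the 1st, 3rd, 5th, ... of the partial from the right).
  doubled (with −9 where >9): 9 8 1 8 3 6 0 → sum 35
  kept as-is: 7 0 8 6 5 1 6 → sum 33
Total = 35 + 33 = 68.
Check digit = (10 − (68 mod 10)) mod 10 = 2.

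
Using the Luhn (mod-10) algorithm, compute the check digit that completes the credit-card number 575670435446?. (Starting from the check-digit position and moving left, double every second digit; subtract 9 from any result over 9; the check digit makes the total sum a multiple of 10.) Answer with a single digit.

5

Partial digits right→left: 6 4 4 5 3 4 0 7 6 5 7 5
Double every second digit counting from the check-digit position (so the 1st, 3rd, 5th, ... of the partial from the right).
  doubled (with −9 where >9): 3 8 6 0 3 5 → sum 25
  kept as-is: 4 5 4 7 5 5 → sum 30
Total = 25 + 30 = 55.
Check digit = (10 − (55 mod 10)) mod 10 = 5.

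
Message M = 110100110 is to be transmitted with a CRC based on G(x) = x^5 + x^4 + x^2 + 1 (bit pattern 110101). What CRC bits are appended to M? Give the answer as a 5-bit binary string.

Append 5 zeros: 11010011000000. Divide by 110101 (XOR where the leading bit is 1):
  pos 0: 110100 XOR 110101 = 000001
  pos 5: 111000 XOR 110101 = 001101
  pos 7: 110100 XOR 110101 = 000001
Remainder (last 5 bits) = 00010. This is the CRC / FCS.

00010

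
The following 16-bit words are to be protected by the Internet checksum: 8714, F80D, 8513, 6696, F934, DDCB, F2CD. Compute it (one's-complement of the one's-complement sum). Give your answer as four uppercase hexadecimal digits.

One's-complement addition (fold any carry out of bit 15 back into bit 0):
  0x8714 + 0xF80D = 0x17F21 → wrap carry → 0x7F22
  0x7F22 + 0x8513 = 0x10435 → wrap carry → 0x0436
  0x0436 + 0x6696 = 0x06ACC
  0x6ACC + 0xF934 = 0x16400 → wrap carry → 0x6401
  0x6401 + 0xDDCB = 0x141CC → wrap carry → 0x41CD
  0x41CD + 0xF2CD = 0x1349A → wrap carry → 0x349B
One's-complement sum = 0x349B.
Checksum = ~0x349B & 0xFFFF = 0xCB64.

CB64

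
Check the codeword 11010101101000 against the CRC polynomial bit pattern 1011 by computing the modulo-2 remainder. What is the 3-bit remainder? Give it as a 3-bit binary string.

010

Modulo-2 division of 11010101101000 by 1011:
  pos 0: 1101 XOR 1011 = 0110
  pos 1: 1100 XOR 1011 = 0111
  pos 2: 1111 XOR 1011 = 0100
  pos 3: 1000 XOR 1011 = 0011
  pos 5: 1111 XOR 1011 = 0100
  pos 6: 1000 XOR 1011 = 0011
  pos 8: 1110 XOR 1011 = 0101
  pos 9: 1010 XOR 1011 = 0001
Remainder = 010 (nonzero — an error is detected).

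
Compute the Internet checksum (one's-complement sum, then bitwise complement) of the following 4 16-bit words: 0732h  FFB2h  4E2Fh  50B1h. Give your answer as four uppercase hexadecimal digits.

5A3A

One's-complement addition (fold any carry out of bit 15 back into bit 0):
  0x0732 + 0xFFB2 = 0x106E4 → wrap carry → 0x06E5
  0x06E5 + 0x4E2F = 0x05514
  0x5514 + 0x50B1 = 0x0A5C5
One's-complement sum = 0xA5C5.
Checksum = ~0xA5C5 & 0xFFFF = 0x5A3A.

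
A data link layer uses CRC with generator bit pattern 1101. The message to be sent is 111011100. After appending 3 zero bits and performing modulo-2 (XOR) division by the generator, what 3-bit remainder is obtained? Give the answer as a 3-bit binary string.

Append 3 zeros: 111011100000. Divide by 1101 (XOR where the leading bit is 1):
  pos 0: 1110 XOR 1101 = 0011
  pos 2: 1111 XOR 1101 = 0010
  pos 4: 1010 XOR 1101 = 0111
  pos 5: 1110 XOR 1101 = 0011
  pos 7: 1100 XOR 1101 = 0001
Remainder (last 3 bits) = 010. This is the CRC / FCS.

010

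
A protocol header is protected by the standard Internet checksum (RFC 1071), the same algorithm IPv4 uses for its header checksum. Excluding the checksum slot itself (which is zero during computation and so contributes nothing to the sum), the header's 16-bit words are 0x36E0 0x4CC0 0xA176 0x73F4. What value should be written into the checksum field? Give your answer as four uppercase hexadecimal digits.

One's-complement addition (fold any carry out of bit 15 back into bit 0):
  0x36E0 + 0x4CC0 = 0x083A0
  0x83A0 + 0xA176 = 0x12516 → wrap carry → 0x2517
  0x2517 + 0x73F4 = 0x0990B
One's-complement sum = 0x990B.
Checksum = ~0x990B & 0xFFFF = 0x66F4.

66F4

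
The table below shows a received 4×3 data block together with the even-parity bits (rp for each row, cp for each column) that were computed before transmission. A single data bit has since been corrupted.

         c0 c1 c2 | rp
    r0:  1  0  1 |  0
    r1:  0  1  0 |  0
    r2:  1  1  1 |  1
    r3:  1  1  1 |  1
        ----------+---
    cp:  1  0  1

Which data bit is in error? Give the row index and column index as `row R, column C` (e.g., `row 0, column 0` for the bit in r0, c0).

Recompute each row's even parity and compare to rp:
  r0: data parity 0, sent rp 0 → ok
  r1: data parity 1, sent rp 0 → mismatch
  r2: data parity 1, sent rp 1 → ok
  r3: data parity 1, sent rp 1 → ok
Recompute each column's even parity and compare to cp:
  c0: data parity 1, sent cp 1 → ok
  c1: data parity 1, sent cp 0 → mismatch
  c2: data parity 1, sent cp 1 → ok
Exactly one row (r1) and one column (c1) fail → the flipped bit is at their intersection.

row 1, column 1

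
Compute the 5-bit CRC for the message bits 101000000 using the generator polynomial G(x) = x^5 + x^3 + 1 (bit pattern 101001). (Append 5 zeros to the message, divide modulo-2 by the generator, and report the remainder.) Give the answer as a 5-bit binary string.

Append 5 zeros: 10100000000000. Divide by 101001 (XOR where the leading bit is 1):
  pos 0: 101000 XOR 101001 = 000001
  pos 5: 100000 XOR 101001 = 001001
  pos 7: 100100 XOR 101001 = 001101
Remainder (last 5 bits) = 11010. This is the CRC / FCS.

11010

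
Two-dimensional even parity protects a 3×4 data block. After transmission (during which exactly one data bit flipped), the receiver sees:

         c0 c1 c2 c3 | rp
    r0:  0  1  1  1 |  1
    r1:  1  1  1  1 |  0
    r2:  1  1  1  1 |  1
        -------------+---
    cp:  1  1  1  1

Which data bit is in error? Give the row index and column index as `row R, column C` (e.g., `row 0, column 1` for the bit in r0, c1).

Recompute each row's even parity and compare to rp:
  r0: data parity 1, sent rp 1 → ok
  r1: data parity 0, sent rp 0 → ok
  r2: data parity 0, sent rp 1 → mismatch
Recompute each column's even parity and compare to cp:
  c0: data parity 0, sent cp 1 → mismatch
  c1: data parity 1, sent cp 1 → ok
  c2: data parity 1, sent cp 1 → ok
  c3: data parity 1, sent cp 1 → ok
Exactly one row (r2) and one column (c0) fail → the flipped bit is at their intersection.

row 2, column 0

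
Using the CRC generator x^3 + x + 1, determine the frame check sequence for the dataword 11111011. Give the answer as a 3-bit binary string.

Append 3 zeros: 11111011000. Divide by 1011 (XOR where the leading bit is 1):
  pos 0: 1111 XOR 1011 = 0100
  pos 1: 1001 XOR 1011 = 0010
  pos 3: 1001 XOR 1011 = 0010
  pos 5: 1010 XOR 1011 = 0001
Remainder (last 3 bits) = 100. This is the CRC / FCS.

100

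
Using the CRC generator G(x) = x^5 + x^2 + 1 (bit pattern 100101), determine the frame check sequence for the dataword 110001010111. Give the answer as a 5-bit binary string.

00010

Append 5 zeros: 11000101011100000. Divide by 100101 (XOR where the leading bit is 1):
  pos 0: 110001 XOR 100101 = 010100
  pos 1: 101000 XOR 100101 = 001101
  pos 3: 110110 XOR 100101 = 010011
  pos 4: 100111 XOR 100101 = 000010
  pos 8: 101100 XOR 100101 = 001001
  pos 10: 100100 XOR 100101 = 000001
Remainder (last 5 bits) = 00010. This is the CRC / FCS.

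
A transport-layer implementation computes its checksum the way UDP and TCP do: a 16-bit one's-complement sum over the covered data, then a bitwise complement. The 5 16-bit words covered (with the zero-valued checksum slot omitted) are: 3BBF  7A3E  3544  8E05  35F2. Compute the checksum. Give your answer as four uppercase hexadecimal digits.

One's-complement addition (fold any carry out of bit 15 back into bit 0):
  0x3BBF + 0x7A3E = 0x0B5FD
  0xB5FD + 0x3544 = 0x0EB41
  0xEB41 + 0x8E05 = 0x17946 → wrap carry → 0x7947
  0x7947 + 0x35F2 = 0x0AF39
One's-complement sum = 0xAF39.
Checksum = ~0xAF39 & 0xFFFF = 0x50C6.

50C6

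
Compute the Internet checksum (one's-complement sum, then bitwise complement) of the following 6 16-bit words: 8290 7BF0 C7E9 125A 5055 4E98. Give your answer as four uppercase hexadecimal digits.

One's-complement addition (fold any carry out of bit 15 back into bit 0):
  0x8290 + 0x7BF0 = 0x0FE80
  0xFE80 + 0xC7E9 = 0x1C669 → wrap carry → 0xC66A
  0xC66A + 0x125A = 0x0D8C4
  0xD8C4 + 0x5055 = 0x12919 → wrap carry → 0x291A
  0x291A + 0x4E98 = 0x077B2
One's-complement sum = 0x77B2.
Checksum = ~0x77B2 & 0xFFFF = 0x884D.

884D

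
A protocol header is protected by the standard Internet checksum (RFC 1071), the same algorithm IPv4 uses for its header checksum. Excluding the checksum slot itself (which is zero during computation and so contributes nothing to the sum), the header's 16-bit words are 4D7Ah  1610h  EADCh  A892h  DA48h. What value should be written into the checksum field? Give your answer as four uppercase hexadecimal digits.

One's-complement addition (fold any carry out of bit 15 back into bit 0):
  0x4D7A + 0x1610 = 0x0638A
  0x638A + 0xEADC = 0x14E66 → wrap carry → 0x4E67
  0x4E67 + 0xA892 = 0x0F6F9
  0xF6F9 + 0xDA48 = 0x1D141 → wrap carry → 0xD142
One's-complement sum = 0xD142.
Checksum = ~0xD142 & 0xFFFF = 0x2EBD.

2EBD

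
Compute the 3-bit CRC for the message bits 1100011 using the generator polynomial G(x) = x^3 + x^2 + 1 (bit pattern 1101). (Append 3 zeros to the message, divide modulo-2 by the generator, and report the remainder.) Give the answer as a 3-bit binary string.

Append 3 zeros: 1100011000. Divide by 1101 (XOR where the leading bit is 1):
  pos 0: 1100 XOR 1101 = 0001
  pos 3: 1011 XOR 1101 = 0110
  pos 4: 1100 XOR 1101 = 0001
Remainder (last 3 bits) = 100. This is the CRC / FCS.

100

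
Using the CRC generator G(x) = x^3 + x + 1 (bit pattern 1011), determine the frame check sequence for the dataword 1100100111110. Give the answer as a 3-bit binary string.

Append 3 zeros: 1100100111110000. Divide by 1011 (XOR where the leading bit is 1):
  pos 0: 1100 XOR 1011 = 0111
  pos 1: 1111 XOR 1011 = 0100
  pos 2: 1000 XOR 1011 = 0011
  pos 4: 1101 XOR 1011 = 0110
  pos 5: 1101 XOR 1011 = 0110
  pos 6: 1101 XOR 1011 = 0110
  pos 7: 1101 XOR 1011 = 0110
  pos 8: 1101 XOR 1011 = 0110
  pos 9: 1100 XOR 1011 = 0111
  pos 10: 1110 XOR 1011 = 0101
  pos 11: 1010 XOR 1011 = 0001
Remainder (last 3 bits) = 010. This is the CRC / FCS.

010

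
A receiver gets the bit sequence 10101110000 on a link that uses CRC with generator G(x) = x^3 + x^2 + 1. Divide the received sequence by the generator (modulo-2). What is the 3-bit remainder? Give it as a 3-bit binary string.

Modulo-2 division of 10101110000 by 1101:
  pos 0: 1010 XOR 1101 = 0111
  pos 1: 1111 XOR 1101 = 0010
  pos 3: 1011 XOR 1101 = 0110
  pos 4: 1100 XOR 1101 = 0001
  pos 7: 1000 XOR 1101 = 0101
Remainder = 101 (nonzero — an error is detected).

101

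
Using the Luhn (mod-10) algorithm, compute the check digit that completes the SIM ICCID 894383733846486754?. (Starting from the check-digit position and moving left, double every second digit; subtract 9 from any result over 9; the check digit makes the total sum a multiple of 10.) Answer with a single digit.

4

Partial digits right→left: 4 5 7 6 8 4 6 4 8 3 3 7 3 8 3 4 9 8
Double every second digit counting from the check-digit position (so the 1st, 3rd, 5th, ... of the partial from the right).
  doubled (with −9 where >9): 8 5 7 3 7 6 6 6 9 → sum 57
  kept as-is: 5 6 4 4 3 7 8 4 8 → sum 49
Total = 57 + 49 = 106.
Check digit = (10 − (106 mod 10)) mod 10 = 4.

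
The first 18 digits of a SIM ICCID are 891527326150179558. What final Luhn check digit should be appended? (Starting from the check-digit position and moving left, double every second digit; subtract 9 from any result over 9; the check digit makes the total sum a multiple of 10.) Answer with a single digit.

6

Partial digits right→left: 8 5 5 9 7 1 0 5 1 6 2 3 7 2 5 1 9 8
Double every second digit counting from the check-digit position (so the 1st, 3rd, 5th, ... of the partial from the right).
  doubled (with −9 where >9): 7 1 5 0 2 4 5 1 9 → sum 34
  kept as-is: 5 9 1 5 6 3 2 1 8 → sum 40
Total = 34 + 40 = 74.
Check digit = (10 − (74 mod 10)) mod 10 = 6.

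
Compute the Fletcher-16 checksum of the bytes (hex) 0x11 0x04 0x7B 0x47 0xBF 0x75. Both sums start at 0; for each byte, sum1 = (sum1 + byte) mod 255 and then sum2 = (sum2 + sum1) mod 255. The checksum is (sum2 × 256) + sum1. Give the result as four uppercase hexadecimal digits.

Running sums (mod 255):
  after byte 0 (0x11): sum1=17, sum2=17
  after byte 1 (0x04): sum1=21, sum2=38
  after byte 2 (0x7B): sum1=144, sum2=182
  after byte 3 (0x47): sum1=215, sum2=142
  after byte 4 (0xBF): sum1=151, sum2=38
  after byte 5 (0x75): sum1=13, sum2=51
Checksum = sum2·256 + sum1 = 51·256 + 13 = 13069 = 0x330D.

330D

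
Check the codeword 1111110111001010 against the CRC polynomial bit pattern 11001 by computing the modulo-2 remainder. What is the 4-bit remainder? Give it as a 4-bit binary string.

0011

Modulo-2 division of 1111110111001010 by 11001:
  pos 0: 11111 XOR 11001 = 00110
  pos 2: 11010 XOR 11001 = 00011
  pos 5: 11111 XOR 11001 = 00110
  pos 7: 11000 XOR 11001 = 00001
  pos 11: 11010 XOR 11001 = 00011
Remainder = 0011 (nonzero — an error is detected).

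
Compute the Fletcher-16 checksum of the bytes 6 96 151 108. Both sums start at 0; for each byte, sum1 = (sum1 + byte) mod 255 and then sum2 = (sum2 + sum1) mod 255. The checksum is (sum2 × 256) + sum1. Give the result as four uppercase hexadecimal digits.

D46A

Running sums (mod 255):
  after byte 0 (6): sum1=6, sum2=6
  after byte 1 (96): sum1=102, sum2=108
  after byte 2 (151): sum1=253, sum2=106
  after byte 3 (108): sum1=106, sum2=212
Checksum = sum2·256 + sum1 = 212·256 + 106 = 54378 = 0xD46A.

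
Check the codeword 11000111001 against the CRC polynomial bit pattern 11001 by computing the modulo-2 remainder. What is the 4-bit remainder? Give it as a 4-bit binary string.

Modulo-2 division of 11000111001 by 11001:
  pos 0: 11000 XOR 11001 = 00001
  pos 4: 11110 XOR 11001 = 00111
  pos 6: 11101 XOR 11001 = 00100
Remainder = 0100 (nonzero — an error is detected).

0100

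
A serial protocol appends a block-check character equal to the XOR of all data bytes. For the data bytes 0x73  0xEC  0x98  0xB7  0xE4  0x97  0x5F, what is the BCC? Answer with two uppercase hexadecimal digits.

9C

XOR the bytes together:
  start with 0x73
  0x73 ⊕ 0xEC = 0x9F
  0x9F ⊕ 0x98 = 0x07
  0x07 ⊕ 0xB7 = 0xB0
  0xB0 ⊕ 0xE4 = 0x54
  0x54 ⊕ 0x97 = 0xC3
  0xC3 ⊕ 0x5F = 0x9C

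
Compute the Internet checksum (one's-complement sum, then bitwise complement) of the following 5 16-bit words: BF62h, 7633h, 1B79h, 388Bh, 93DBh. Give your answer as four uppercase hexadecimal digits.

E289

One's-complement addition (fold any carry out of bit 15 back into bit 0):
  0xBF62 + 0x7633 = 0x13595 → wrap carry → 0x3596
  0x3596 + 0x1B79 = 0x0510F
  0x510F + 0x388B = 0x0899A
  0x899A + 0x93DB = 0x11D75 → wrap carry → 0x1D76
One's-complement sum = 0x1D76.
Checksum = ~0x1D76 & 0xFFFF = 0xE289.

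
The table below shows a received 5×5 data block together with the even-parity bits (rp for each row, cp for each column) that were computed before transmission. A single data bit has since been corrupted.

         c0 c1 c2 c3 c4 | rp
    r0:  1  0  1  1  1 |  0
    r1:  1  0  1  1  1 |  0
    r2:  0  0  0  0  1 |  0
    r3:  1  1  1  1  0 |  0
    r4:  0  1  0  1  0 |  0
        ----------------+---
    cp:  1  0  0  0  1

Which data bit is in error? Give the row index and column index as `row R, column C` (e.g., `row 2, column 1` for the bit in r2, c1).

Recompute each row's even parity and compare to rp:
  r0: data parity 0, sent rp 0 → ok
  r1: data parity 0, sent rp 0 → ok
  r2: data parity 1, sent rp 0 → mismatch
  r3: data parity 0, sent rp 0 → ok
  r4: data parity 0, sent rp 0 → ok
Recompute each column's even parity and compare to cp:
  c0: data parity 1, sent cp 1 → ok
  c1: data parity 0, sent cp 0 → ok
  c2: data parity 1, sent cp 0 → mismatch
  c3: data parity 0, sent cp 0 → ok
  c4: data parity 1, sent cp 1 → ok
Exactly one row (r2) and one column (c2) fail → the flipped bit is at their intersection.

row 2, column 2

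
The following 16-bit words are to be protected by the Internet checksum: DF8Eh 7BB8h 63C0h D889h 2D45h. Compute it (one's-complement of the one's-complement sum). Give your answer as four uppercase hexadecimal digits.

One's-complement addition (fold any carry out of bit 15 back into bit 0):
  0xDF8E + 0x7BB8 = 0x15B46 → wrap carry → 0x5B47
  0x5B47 + 0x63C0 = 0x0BF07
  0xBF07 + 0xD889 = 0x19790 → wrap carry → 0x9791
  0x9791 + 0x2D45 = 0x0C4D6
One's-complement sum = 0xC4D6.
Checksum = ~0xC4D6 & 0xFFFF = 0x3B29.

3B29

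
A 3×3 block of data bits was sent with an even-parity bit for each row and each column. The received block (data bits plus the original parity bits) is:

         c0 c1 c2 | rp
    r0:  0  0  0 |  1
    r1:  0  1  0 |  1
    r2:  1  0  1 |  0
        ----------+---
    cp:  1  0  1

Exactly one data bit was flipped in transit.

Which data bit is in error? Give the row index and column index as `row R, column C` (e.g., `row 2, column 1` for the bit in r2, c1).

row 0, column 1

Recompute each row's even parity and compare to rp:
  r0: data parity 0, sent rp 1 → mismatch
  r1: data parity 1, sent rp 1 → ok
  r2: data parity 0, sent rp 0 → ok
Recompute each column's even parity and compare to cp:
  c0: data parity 1, sent cp 1 → ok
  c1: data parity 1, sent cp 0 → mismatch
  c2: data parity 1, sent cp 1 → ok
Exactly one row (r0) and one column (c1) fail → the flipped bit is at their intersection.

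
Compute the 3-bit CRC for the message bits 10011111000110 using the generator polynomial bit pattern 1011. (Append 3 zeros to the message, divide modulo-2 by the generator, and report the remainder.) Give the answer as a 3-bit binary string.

110

Append 3 zeros: 10011111000110000. Divide by 1011 (XOR where the leading bit is 1):
  pos 0: 1001 XOR 1011 = 0010
  pos 2: 1011 XOR 1011 = 0000
  pos 6: 1100 XOR 1011 = 0111
  pos 7: 1110 XOR 1011 = 0101
  pos 8: 1011 XOR 1011 = 0000
  pos 12: 1000 XOR 1011 = 0011
Remainder (last 3 bits) = 110. This is the CRC / FCS.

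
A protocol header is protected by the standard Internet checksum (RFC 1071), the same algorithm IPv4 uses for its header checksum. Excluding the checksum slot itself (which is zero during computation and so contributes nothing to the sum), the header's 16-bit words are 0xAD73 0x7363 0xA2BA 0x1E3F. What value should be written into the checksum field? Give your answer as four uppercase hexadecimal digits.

1E2F

One's-complement addition (fold any carry out of bit 15 back into bit 0):
  0xAD73 + 0x7363 = 0x120D6 → wrap carry → 0x20D7
  0x20D7 + 0xA2BA = 0x0C391
  0xC391 + 0x1E3F = 0x0E1D0
One's-complement sum = 0xE1D0.
Checksum = ~0xE1D0 & 0xFFFF = 0x1E2F.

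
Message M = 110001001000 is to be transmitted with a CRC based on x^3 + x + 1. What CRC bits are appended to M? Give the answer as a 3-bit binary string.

Append 3 zeros: 110001001000000. Divide by 1011 (XOR where the leading bit is 1):
  pos 0: 1100 XOR 1011 = 0111
  pos 1: 1110 XOR 1011 = 0101
  pos 2: 1011 XOR 1011 = 0000
  pos 8: 1000 XOR 1011 = 0011
  pos 10: 1100 XOR 1011 = 0111
  pos 11: 1110 XOR 1011 = 0101
Remainder (last 3 bits) = 101. This is the CRC / FCS.

101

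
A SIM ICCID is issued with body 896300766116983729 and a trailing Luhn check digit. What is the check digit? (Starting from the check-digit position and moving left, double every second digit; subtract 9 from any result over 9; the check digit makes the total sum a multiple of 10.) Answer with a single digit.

4

Partial digits right→left: 9 2 7 3 8 9 6 1 1 6 6 7 0 0 3 6 9 8
Double every second digit counting from the check-digit position (so the 1st, 3rd, 5th, ... of the partial from the right).
  doubled (with −9 where >9): 9 5 7 3 2 3 0 6 9 → sum 44
  kept as-is: 2 3 9 1 6 7 0 6 8 → sum 42
Total = 44 + 42 = 86.
Check digit = (10 − (86 mod 10)) mod 10 = 4.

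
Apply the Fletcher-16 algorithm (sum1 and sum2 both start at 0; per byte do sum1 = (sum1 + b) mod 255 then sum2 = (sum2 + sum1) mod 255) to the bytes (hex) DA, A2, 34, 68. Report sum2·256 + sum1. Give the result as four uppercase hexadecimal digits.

Running sums (mod 255):
  after byte 0 (DA): sum1=218, sum2=218
  after byte 1 (A2): sum1=125, sum2=88
  after byte 2 (34): sum1=177, sum2=10
  after byte 3 (68): sum1=26, sum2=36
Checksum = sum2·256 + sum1 = 36·256 + 26 = 9242 = 0x241A.

241A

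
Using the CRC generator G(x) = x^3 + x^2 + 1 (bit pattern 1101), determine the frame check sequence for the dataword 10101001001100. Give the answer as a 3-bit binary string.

111

Append 3 zeros: 10101001001100000. Divide by 1101 (XOR where the leading bit is 1):
  pos 0: 1010 XOR 1101 = 0111
  pos 1: 1111 XOR 1101 = 0010
  pos 3: 1000 XOR 1101 = 0101
  pos 4: 1011 XOR 1101 = 0110
  pos 5: 1100 XOR 1101 = 0001
  pos 8: 1011 XOR 1101 = 0110
  pos 9: 1100 XOR 1101 = 0001
  pos 12: 1000 XOR 1101 = 0101
  pos 13: 1010 XOR 1101 = 0111
Remainder (last 3 bits) = 111. This is the CRC / FCS.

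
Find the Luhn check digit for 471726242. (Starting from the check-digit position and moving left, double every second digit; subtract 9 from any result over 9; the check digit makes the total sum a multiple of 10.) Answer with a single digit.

Partial digits right→left: 2 4 2 6 2 7 1 7 4
Double every second digit counting from the check-digit position (so the 1st, 3rd, 5th, ... of the partial from the right).
  doubled (with −9 where >9): 4 4 4 2 8 → sum 22
  kept as-is: 4 6 7 7 → sum 24
Total = 22 + 24 = 46.
Check digit = (10 − (46 mod 10)) mod 10 = 4.

4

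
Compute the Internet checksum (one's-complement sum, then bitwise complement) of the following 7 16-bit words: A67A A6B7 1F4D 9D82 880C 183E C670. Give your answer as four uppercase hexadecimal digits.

One's-complement addition (fold any carry out of bit 15 back into bit 0):
  0xA67A + 0xA6B7 = 0x14D31 → wrap carry → 0x4D32
  0x4D32 + 0x1F4D = 0x06C7F
  0x6C7F + 0x9D82 = 0x10A01 → wrap carry → 0x0A02
  0x0A02 + 0x880C = 0x0920E
  0x920E + 0x183E = 0x0AA4C
  0xAA4C + 0xC670 = 0x170BC → wrap carry → 0x70BD
One's-complement sum = 0x70BD.
Checksum = ~0x70BD & 0xFFFF = 0x8F42.

8F42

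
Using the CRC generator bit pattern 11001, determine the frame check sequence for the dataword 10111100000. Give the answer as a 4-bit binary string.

1101

Append 4 zeros: 101111000000000. Divide by 11001 (XOR where the leading bit is 1):
  pos 0: 10111 XOR 11001 = 01110
  pos 1: 11101 XOR 11001 = 00100
  pos 3: 10000 XOR 11001 = 01001
  pos 4: 10010 XOR 11001 = 01011
  pos 5: 10110 XOR 11001 = 01111
  pos 6: 11110 XOR 11001 = 00111
  pos 8: 11100 XOR 11001 = 00101
  pos 10: 10100 XOR 11001 = 01101
Remainder (last 4 bits) = 1101. This is the CRC / FCS.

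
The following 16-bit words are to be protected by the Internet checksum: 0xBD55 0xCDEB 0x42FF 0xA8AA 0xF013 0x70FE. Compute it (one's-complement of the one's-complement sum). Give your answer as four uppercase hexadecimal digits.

2802

One's-complement addition (fold any carry out of bit 15 back into bit 0):
  0xBD55 + 0xCDEB = 0x18B40 → wrap carry → 0x8B41
  0x8B41 + 0x42FF = 0x0CE40
  0xCE40 + 0xA8AA = 0x176EA → wrap carry → 0x76EB
  0x76EB + 0xF013 = 0x166FE → wrap carry → 0x66FF
  0x66FF + 0x70FE = 0x0D7FD
One's-complement sum = 0xD7FD.
Checksum = ~0xD7FD & 0xFFFF = 0x2802.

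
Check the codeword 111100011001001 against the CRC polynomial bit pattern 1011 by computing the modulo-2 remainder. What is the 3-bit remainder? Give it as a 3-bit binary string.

Modulo-2 division of 111100011001001 by 1011:
  pos 0: 1111 XOR 1011 = 0100
  pos 1: 1000 XOR 1011 = 0011
  pos 3: 1100 XOR 1011 = 0111
  pos 4: 1111 XOR 1011 = 0100
  pos 5: 1001 XOR 1011 = 0010
  pos 7: 1000 XOR 1011 = 0011
  pos 9: 1110 XOR 1011 = 0101
  pos 10: 1010 XOR 1011 = 0001
Remainder = 011 (nonzero — an error is detected).

011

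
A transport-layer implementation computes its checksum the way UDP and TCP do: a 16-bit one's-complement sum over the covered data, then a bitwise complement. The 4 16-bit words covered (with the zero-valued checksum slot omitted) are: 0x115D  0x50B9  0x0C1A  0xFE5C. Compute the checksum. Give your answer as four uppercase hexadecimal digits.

9372

One's-complement addition (fold any carry out of bit 15 back into bit 0):
  0x115D + 0x50B9 = 0x06216
  0x6216 + 0x0C1A = 0x06E30
  0x6E30 + 0xFE5C = 0x16C8C → wrap carry → 0x6C8D
One's-complement sum = 0x6C8D.
Checksum = ~0x6C8D & 0xFFFF = 0x9372.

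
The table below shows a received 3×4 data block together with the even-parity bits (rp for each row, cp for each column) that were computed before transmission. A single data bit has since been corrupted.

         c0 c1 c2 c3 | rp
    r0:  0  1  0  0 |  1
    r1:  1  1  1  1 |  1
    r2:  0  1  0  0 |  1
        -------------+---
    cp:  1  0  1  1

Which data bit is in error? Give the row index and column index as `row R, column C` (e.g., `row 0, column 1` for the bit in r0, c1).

row 1, column 1

Recompute each row's even parity and compare to rp:
  r0: data parity 1, sent rp 1 → ok
  r1: data parity 0, sent rp 1 → mismatch
  r2: data parity 1, sent rp 1 → ok
Recompute each column's even parity and compare to cp:
  c0: data parity 1, sent cp 1 → ok
  c1: data parity 1, sent cp 0 → mismatch
  c2: data parity 1, sent cp 1 → ok
  c3: data parity 1, sent cp 1 → ok
Exactly one row (r1) and one column (c1) fail → the flipped bit is at their intersection.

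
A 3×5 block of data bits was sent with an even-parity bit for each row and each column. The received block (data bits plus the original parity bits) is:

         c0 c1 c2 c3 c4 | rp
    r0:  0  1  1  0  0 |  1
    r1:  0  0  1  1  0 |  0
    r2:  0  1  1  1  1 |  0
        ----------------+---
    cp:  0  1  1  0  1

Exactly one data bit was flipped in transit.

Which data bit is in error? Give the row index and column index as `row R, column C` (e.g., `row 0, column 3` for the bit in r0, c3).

row 0, column 1

Recompute each row's even parity and compare to rp:
  r0: data parity 0, sent rp 1 → mismatch
  r1: data parity 0, sent rp 0 → ok
  r2: data parity 0, sent rp 0 → ok
Recompute each column's even parity and compare to cp:
  c0: data parity 0, sent cp 0 → ok
  c1: data parity 0, sent cp 1 → mismatch
  c2: data parity 1, sent cp 1 → ok
  c3: data parity 0, sent cp 0 → ok
  c4: data parity 1, sent cp 1 → ok
Exactly one row (r0) and one column (c1) fail → the flipped bit is at their intersection.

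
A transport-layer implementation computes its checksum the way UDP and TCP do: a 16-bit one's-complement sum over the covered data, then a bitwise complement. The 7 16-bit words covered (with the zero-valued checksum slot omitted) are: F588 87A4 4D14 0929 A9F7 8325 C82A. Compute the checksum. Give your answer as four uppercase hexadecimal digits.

374D

One's-complement addition (fold any carry out of bit 15 back into bit 0):
  0xF588 + 0x87A4 = 0x17D2C → wrap carry → 0x7D2D
  0x7D2D + 0x4D14 = 0x0CA41
  0xCA41 + 0x0929 = 0x0D36A
  0xD36A + 0xA9F7 = 0x17D61 → wrap carry → 0x7D62
  0x7D62 + 0x8325 = 0x10087 → wrap carry → 0x0088
  0x0088 + 0xC82A = 0x0C8B2
One's-complement sum = 0xC8B2.
Checksum = ~0xC8B2 & 0xFFFF = 0x374D.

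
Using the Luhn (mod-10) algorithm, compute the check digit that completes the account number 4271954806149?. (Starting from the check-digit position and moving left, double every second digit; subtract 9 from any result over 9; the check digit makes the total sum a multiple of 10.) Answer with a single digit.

Partial digits right→left: 9 4 1 6 0 8 4 5 9 1 7 2 4
Double every second digit counting from the check-digit position (so the 1st, 3rd, 5th, ... of the partial from the right).
  doubled (with −9 where >9): 9 2 0 8 9 5 8 → sum 41
  kept as-is: 4 6 8 5 1 2 → sum 26
Total = 41 + 26 = 67.
Check digit = (10 − (67 mod 10)) mod 10 = 3.

3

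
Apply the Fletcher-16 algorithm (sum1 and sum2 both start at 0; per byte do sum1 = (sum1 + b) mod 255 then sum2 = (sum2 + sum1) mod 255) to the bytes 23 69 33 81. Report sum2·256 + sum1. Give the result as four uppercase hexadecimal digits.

BFCE

Running sums (mod 255):
  after byte 0 (23): sum1=23, sum2=23
  after byte 1 (69): sum1=92, sum2=115
  after byte 2 (33): sum1=125, sum2=240
  after byte 3 (81): sum1=206, sum2=191
Checksum = sum2·256 + sum1 = 191·256 + 206 = 49102 = 0xBFCE.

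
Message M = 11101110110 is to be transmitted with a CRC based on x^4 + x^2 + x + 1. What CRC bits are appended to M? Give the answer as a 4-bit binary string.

Append 4 zeros: 111011101100000. Divide by 10111 (XOR where the leading bit is 1):
  pos 0: 11101 XOR 10111 = 01010
  pos 1: 10101 XOR 10111 = 00010
  pos 4: 10101 XOR 10111 = 00010
  pos 7: 10100 XOR 10111 = 00011
  pos 10: 11000 XOR 10111 = 01111
Remainder (last 4 bits) = 1111. This is the CRC / FCS.

1111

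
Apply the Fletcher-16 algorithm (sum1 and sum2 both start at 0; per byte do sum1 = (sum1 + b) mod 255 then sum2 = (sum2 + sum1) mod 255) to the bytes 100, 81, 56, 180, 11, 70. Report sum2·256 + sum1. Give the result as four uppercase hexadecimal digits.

Running sums (mod 255):
  after byte 0 (100): sum1=100, sum2=100
  after byte 1 (81): sum1=181, sum2=26
  after byte 2 (56): sum1=237, sum2=8
  after byte 3 (180): sum1=162, sum2=170
  after byte 4 (11): sum1=173, sum2=88
  after byte 5 (70): sum1=243, sum2=76
Checksum = sum2·256 + sum1 = 76·256 + 243 = 19699 = 0x4CF3.

4CF3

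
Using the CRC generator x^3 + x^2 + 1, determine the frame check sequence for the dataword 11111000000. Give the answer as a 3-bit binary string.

011

Append 3 zeros: 11111000000000. Divide by 1101 (XOR where the leading bit is 1):
  pos 0: 1111 XOR 1101 = 0010
  pos 2: 1010 XOR 1101 = 0111
  pos 3: 1110 XOR 1101 = 0011
  pos 5: 1100 XOR 1101 = 0001
  pos 8: 1000 XOR 1101 = 0101
  pos 9: 1010 XOR 1101 = 0111
  pos 10: 1110 XOR 1101 = 0011
Remainder (last 3 bits) = 011. This is the CRC / FCS.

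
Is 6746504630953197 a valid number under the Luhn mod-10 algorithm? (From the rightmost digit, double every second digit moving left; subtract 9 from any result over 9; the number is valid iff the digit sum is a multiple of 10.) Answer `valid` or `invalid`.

From the right, keep odd positions and double even positions (subtract 9 from any doubled value over 9):
  doubled (positions 2,4,...): 9 6 9 6 8 1 8 3 → sum 50
  kept (positions 1,3,...): 7 1 5 0 6 0 6 7 → sum 32
Total = 82.
82 mod 10 = 2, so the number is invalid.

invalid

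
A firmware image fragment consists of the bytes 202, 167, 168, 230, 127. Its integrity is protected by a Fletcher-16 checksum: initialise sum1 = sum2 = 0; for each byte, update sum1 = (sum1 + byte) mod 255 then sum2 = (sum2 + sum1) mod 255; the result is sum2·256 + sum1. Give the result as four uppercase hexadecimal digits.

Running sums (mod 255):
  after byte 0 (202): sum1=202, sum2=202
  after byte 1 (167): sum1=114, sum2=61
  after byte 2 (168): sum1=27, sum2=88
  after byte 3 (230): sum1=2, sum2=90
  after byte 4 (127): sum1=129, sum2=219
Checksum = sum2·256 + sum1 = 219·256 + 129 = 56193 = 0xDB81.

DB81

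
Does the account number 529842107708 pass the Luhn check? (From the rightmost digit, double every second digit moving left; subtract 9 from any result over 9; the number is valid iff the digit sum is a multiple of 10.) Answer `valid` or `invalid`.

invalid

From the right, keep odd positions and double even positions (subtract 9 from any doubled value over 9):
  doubled (positions 2,4,...): 0 5 2 8 9 1 → sum 25
  kept (positions 1,3,...): 8 7 0 2 8 2 → sum 27
Total = 52.
52 mod 10 = 2, so the number is invalid.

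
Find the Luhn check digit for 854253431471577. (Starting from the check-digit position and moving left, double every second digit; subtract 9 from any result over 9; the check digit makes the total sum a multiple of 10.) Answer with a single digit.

Partial digits right→left: 7 7 5 1 7 4 1 3 4 3 5 2 4 5 8
Double every second digit counting from the check-digit position (so the 1st, 3rd, 5th, ... of the partial from the right).
  doubled (with −9 where >9): 5 1 5 2 8 1 8 7 → sum 37
  kept as-is: 7 1 4 3 3 2 5 → sum 25
Total = 37 + 25 = 62.
Check digit = (10 − (62 mod 10)) mod 10 = 8.

8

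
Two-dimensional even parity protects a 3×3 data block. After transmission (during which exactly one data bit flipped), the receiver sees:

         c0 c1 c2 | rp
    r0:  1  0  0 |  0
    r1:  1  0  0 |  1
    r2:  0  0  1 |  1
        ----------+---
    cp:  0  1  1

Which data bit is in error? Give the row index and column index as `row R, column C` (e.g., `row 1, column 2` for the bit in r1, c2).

row 0, column 1

Recompute each row's even parity and compare to rp:
  r0: data parity 1, sent rp 0 → mismatch
  r1: data parity 1, sent rp 1 → ok
  r2: data parity 1, sent rp 1 → ok
Recompute each column's even parity and compare to cp:
  c0: data parity 0, sent cp 0 → ok
  c1: data parity 0, sent cp 1 → mismatch
  c2: data parity 1, sent cp 1 → ok
Exactly one row (r0) and one column (c1) fail → the flipped bit is at their intersection.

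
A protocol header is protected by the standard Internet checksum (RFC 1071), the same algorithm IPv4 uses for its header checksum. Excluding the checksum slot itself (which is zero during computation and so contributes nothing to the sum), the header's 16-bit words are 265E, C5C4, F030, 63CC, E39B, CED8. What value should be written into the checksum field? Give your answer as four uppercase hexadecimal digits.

0D6B

One's-complement addition (fold any carry out of bit 15 back into bit 0):
  0x265E + 0xC5C4 = 0x0EC22
  0xEC22 + 0xF030 = 0x1DC52 → wrap carry → 0xDC53
  0xDC53 + 0x63CC = 0x1401F → wrap carry → 0x4020
  0x4020 + 0xE39B = 0x123BB → wrap carry → 0x23BC
  0x23BC + 0xCED8 = 0x0F294
One's-complement sum = 0xF294.
Checksum = ~0xF294 & 0xFFFF = 0x0D6B.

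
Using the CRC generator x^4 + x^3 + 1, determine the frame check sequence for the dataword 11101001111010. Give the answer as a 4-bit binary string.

Append 4 zeros: 111010011110100000. Divide by 11001 (XOR where the leading bit is 1):
  pos 0: 11101 XOR 11001 = 00100
  pos 2: 10000 XOR 11001 = 01001
  pos 3: 10011 XOR 11001 = 01010
  pos 4: 10101 XOR 11001 = 01100
  pos 5: 11001 XOR 11001 = 00000
  pos 10: 10100 XOR 11001 = 01101
  pos 11: 11010 XOR 11001 = 00011
Remainder (last 4 bits) = 1100. This is the CRC / FCS.

1100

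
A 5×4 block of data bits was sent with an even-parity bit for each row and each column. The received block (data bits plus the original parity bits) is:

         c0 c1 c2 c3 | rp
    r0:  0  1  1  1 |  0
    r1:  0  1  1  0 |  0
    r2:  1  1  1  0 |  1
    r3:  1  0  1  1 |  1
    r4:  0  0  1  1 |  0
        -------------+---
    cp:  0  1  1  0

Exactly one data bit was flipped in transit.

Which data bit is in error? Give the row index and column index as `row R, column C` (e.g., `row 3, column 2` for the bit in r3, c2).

Recompute each row's even parity and compare to rp:
  r0: data parity 1, sent rp 0 → mismatch
  r1: data parity 0, sent rp 0 → ok
  r2: data parity 1, sent rp 1 → ok
  r3: data parity 1, sent rp 1 → ok
  r4: data parity 0, sent rp 0 → ok
Recompute each column's even parity and compare to cp:
  c0: data parity 0, sent cp 0 → ok
  c1: data parity 1, sent cp 1 → ok
  c2: data parity 1, sent cp 1 → ok
  c3: data parity 1, sent cp 0 → mismatch
Exactly one row (r0) and one column (c3) fail → the flipped bit is at their intersection.

row 0, column 3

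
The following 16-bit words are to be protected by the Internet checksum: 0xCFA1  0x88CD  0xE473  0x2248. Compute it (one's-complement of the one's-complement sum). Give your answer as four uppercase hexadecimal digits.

One's-complement addition (fold any carry out of bit 15 back into bit 0):
  0xCFA1 + 0x88CD = 0x1586E → wrap carry → 0x586F
  0x586F + 0xE473 = 0x13CE2 → wrap carry → 0x3CE3
  0x3CE3 + 0x2248 = 0x05F2B
One's-complement sum = 0x5F2B.
Checksum = ~0x5F2B & 0xFFFF = 0xA0D4.

A0D4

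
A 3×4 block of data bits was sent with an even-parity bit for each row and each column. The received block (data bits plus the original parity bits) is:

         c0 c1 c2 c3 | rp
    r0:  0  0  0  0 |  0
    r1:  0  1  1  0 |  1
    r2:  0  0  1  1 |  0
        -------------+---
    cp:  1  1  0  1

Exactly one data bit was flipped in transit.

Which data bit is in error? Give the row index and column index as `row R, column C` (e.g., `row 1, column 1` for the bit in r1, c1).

row 1, column 0

Recompute each row's even parity and compare to rp:
  r0: data parity 0, sent rp 0 → ok
  r1: data parity 0, sent rp 1 → mismatch
  r2: data parity 0, sent rp 0 → ok
Recompute each column's even parity and compare to cp:
  c0: data parity 0, sent cp 1 → mismatch
  c1: data parity 1, sent cp 1 → ok
  c2: data parity 0, sent cp 0 → ok
  c3: data parity 1, sent cp 1 → ok
Exactly one row (r1) and one column (c0) fail → the flipped bit is at their intersection.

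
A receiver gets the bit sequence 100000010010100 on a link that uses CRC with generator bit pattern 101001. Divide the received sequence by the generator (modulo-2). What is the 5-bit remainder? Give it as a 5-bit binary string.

Modulo-2 division of 100000010010100 by 101001:
  pos 0: 100000 XOR 101001 = 001001
  pos 2: 100101 XOR 101001 = 001100
  pos 4: 110000 XOR 101001 = 011001
  pos 5: 110011 XOR 101001 = 011010
  pos 6: 110100 XOR 101001 = 011101
  pos 7: 111011 XOR 101001 = 010010
  pos 8: 100100 XOR 101001 = 001101
Remainder = 11010 (nonzero — an error is detected).

11010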